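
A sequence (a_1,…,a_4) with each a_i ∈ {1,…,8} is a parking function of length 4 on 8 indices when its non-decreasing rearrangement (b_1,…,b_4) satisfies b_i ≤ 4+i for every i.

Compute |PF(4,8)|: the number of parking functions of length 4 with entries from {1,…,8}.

|PF(4,8)| = (8+1−4)·(8+1)^{4−1} = 5·729 = 3645 [KW]
E.g. (5,7,3,8) → sorted (3,5,7,8): b_i ≤ 4+i ∀i, a PF.

3645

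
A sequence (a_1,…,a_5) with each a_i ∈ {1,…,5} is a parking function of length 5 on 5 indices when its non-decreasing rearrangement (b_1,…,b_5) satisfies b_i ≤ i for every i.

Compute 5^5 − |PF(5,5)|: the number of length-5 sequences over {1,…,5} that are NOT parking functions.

1829

#PF = 1·6^4 = 1·1296 = 1296 (Konheim–Weiss)
Check (5,4,5,4,3) → sorted (3,4,4,5,5): b_1=3>1, not a PF.
Total 3125; non-PF = 3125−1296 = 1829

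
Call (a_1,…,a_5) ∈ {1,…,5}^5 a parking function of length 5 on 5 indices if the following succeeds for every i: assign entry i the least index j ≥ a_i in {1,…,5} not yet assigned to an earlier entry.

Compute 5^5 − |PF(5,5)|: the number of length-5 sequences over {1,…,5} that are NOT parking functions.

1829

|PF(5,5)| = (5−5+1)·(5+1)^(5−1) = 1·1296 = 1296 (Pollak)
E.g. (4,4,5,1,4) → sorted (1,4,4,4,5): b_2=4>2, not a PF.
Total 3125; non-PF = 3125−1296 = 1829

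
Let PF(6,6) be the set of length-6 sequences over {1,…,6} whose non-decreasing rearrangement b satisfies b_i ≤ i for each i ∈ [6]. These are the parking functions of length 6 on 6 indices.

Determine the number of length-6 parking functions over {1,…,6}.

16807

|PF| = (7−6)·7^(6−1) = 1×16807 = 16807 (Konheim–Weiss)
E.g. (1,1,3,3,4,4) → sorted (1,1,3,3,4,4): b_i ≤ i ∀i, a PF.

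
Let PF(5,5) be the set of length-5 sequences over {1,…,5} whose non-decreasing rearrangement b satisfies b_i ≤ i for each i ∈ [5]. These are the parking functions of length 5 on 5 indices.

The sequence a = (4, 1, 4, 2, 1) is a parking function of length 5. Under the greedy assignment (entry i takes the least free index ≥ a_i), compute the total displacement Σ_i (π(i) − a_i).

3

Σπ = 15 ({1..5} each once); Σa = 4+1+4+2+1 = 12; disp = 15−12 = 3.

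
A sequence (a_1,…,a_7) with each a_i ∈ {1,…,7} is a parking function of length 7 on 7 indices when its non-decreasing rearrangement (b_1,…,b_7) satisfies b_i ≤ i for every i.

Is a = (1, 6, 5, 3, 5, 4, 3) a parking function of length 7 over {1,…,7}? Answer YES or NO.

NO

Rearranged: b = (1, 3, 3, 4, 5, 5, 6).
  b_1=1 ≤ 1
  b_2=3 > 2
  fails at i=2 ⇒ NO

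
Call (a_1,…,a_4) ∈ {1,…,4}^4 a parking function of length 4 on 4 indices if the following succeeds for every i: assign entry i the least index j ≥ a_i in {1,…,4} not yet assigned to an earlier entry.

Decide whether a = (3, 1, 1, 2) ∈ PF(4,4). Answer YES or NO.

YES

Sorted: b = (1, 1, 2, 3).
  b_1=1 ≤ 1
  b_2=1 ≤ 2
  b_3=2 ≤ 3
  b_4=3 ≤ 4
All bounds hold ⇒ YES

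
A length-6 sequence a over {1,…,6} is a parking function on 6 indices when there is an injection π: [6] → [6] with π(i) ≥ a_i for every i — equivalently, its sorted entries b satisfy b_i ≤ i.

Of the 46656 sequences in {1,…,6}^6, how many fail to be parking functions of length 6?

|PF| = (6−6+1)·(6+1)^(6−1) = 1×16807 = 16807
E.g. (4,3,5,4,4,3) → sorted (3,3,4,4,4,5): b_1=3>1, not a PF.
So 46656 − 16807 = 29849 fail.

29849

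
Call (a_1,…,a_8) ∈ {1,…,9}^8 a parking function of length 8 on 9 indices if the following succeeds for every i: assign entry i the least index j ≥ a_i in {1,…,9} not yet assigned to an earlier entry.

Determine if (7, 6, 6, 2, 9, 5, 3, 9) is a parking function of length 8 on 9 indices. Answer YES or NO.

Sorted: b = (2, 3, 5, 6, 6, 7, 9, 9).
  b_1=2 ≤ 2
  b_2=3 ≤ 3
  b_3=5 > 4
  fails at i=3 ⇒ NO

NO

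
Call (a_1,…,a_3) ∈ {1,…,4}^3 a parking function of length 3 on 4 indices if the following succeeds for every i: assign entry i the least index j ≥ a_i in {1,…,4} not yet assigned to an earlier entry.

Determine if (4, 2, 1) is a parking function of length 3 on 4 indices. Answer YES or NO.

YES

Sorted: b = (1, 2, 4).
  b_1=1 ≤ 2
  b_2=2 ≤ 3
  b_3=4 ≤ 4
All bounds hold ⇒ YES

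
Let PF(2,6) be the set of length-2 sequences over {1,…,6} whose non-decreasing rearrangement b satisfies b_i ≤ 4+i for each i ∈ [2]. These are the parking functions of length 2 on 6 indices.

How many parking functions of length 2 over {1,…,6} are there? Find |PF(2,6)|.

|PF| = (6+1−2)·(6+1)^{2−1} = 5×7 = 35
Check (4,1) → sorted (1,4): b_i ≤ 4+i ∀i, a PF.

35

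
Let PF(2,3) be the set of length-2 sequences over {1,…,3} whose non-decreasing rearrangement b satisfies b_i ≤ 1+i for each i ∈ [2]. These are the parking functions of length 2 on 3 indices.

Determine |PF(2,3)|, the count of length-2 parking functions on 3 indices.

8

|PF| = (4−2)·4^(2−1) = 2 · 4 = 8 (Pollak)
E.g. (2,2) → sorted (2,2): b_i ≤ 1+i ∀i, a PF.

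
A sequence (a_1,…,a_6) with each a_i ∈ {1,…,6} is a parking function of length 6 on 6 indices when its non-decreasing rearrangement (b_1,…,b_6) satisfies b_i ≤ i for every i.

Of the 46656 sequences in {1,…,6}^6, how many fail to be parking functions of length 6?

29849

#PF = (7−6)·7^(6−1) = 1 · 16807 = 16807 (Konheim–Weiss)
Check (3,4,3,5,1,6) → sorted (1,3,3,4,5,6): b_2=3>2, not a PF.
Total 46656; non-PF = 46656−16807 = 29849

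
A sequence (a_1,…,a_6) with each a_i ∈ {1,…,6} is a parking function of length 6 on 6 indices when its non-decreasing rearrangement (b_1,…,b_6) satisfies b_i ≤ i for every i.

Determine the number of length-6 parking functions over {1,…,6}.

#PF = (7−6)·7^(6−1) = 1×16807 = 16807 (Konheim–Weiss)
E.g. (1,1,6,2,4,2) → sorted (1,1,2,2,4,6): b_i ≤ i ∀i, a PF.

16807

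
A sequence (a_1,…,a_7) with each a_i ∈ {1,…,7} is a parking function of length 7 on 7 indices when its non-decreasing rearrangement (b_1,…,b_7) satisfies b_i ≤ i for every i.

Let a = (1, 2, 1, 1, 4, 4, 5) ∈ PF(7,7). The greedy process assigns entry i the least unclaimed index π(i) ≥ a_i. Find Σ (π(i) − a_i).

10

Σπ = 7·8/2 = 28 (π permutes [7]); Σa = 1+2+1+1+4+4+5 = 18; disp = 28−18 = 10.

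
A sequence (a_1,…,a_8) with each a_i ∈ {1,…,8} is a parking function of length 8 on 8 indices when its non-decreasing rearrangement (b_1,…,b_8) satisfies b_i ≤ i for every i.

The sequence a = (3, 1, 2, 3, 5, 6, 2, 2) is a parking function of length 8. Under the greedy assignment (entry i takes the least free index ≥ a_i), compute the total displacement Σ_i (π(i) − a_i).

Σπ = 36 ({1..8} each once); Σa = 3+1+2+3+5+6+2+2 = 24; disp = 36−24 = 12.

12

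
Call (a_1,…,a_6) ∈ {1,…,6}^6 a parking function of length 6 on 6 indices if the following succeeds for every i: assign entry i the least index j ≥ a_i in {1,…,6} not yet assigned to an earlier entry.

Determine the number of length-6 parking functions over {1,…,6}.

|PF| = (6−6+1)·(6+1)^(6−1) = 1·16807 = 16807
E.g. (1,2,2,5,1,2) → sorted (1,1,2,2,2,5): b_i ≤ i ∀i, a PF.

16807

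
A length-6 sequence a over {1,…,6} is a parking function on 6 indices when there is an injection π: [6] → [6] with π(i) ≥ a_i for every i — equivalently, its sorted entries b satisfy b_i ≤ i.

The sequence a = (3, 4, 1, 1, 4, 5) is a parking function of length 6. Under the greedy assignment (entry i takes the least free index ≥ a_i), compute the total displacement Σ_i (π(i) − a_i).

Σπ = 6·7/2 = 21 (π permutes [6]); Σa = 3+4+1+1+4+5 = 18; disp = 21−18 = 3.

3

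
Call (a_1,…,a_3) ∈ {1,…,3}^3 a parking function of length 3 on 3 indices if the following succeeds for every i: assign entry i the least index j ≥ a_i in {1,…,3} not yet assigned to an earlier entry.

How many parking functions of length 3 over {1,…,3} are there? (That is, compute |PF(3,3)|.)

|PF(3,3)| = 1·4^2 = 1 · 16 = 16 [KW]
Example (3,2,1) → sorted (1,2,3): b_i ≤ i ∀i, a PF.

16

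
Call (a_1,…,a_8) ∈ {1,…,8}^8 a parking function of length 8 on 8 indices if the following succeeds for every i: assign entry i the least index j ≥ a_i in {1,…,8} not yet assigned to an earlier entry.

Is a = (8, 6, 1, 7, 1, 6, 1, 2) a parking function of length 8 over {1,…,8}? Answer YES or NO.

NO

Order a: b = (1, 1, 1, 2, 6, 6, 7, 8).
  b_1=1 ≤ 1
  b_2=1 ≤ 2
  b_3=1 ≤ 3
  b_4=2 ≤ 4
  b_5=6 > 5
  fails at i=5 ⇒ NO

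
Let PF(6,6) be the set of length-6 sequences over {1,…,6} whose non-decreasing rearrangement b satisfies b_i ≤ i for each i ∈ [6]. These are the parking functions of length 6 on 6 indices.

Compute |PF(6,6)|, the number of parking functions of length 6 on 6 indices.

|PF| = (6+1−6)·(6+1)^{6−1} = 1×16807 = 16807 (Konheim–Weiss)
One tuple (1,6,4,3,4,1) → sorted (1,1,3,4,4,6): b_i ≤ i ∀i, a PF.

16807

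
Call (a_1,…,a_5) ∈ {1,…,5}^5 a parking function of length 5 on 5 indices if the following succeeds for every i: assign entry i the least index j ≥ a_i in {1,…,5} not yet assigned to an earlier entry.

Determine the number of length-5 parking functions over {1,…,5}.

|PF(5,5)| = (5+1−5)·(5+1)^{5−1} = 1·1296 = 1296 (Konheim–Weiss)
Check (1,1,2,2,1) → sorted (1,1,1,2,2): b_i ≤ i ∀i, a PF.

1296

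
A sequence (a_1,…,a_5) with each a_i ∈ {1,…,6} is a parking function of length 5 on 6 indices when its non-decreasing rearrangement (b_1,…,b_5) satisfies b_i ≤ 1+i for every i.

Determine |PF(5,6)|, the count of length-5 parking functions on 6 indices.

|PF(5,6)| = (6−5+1)·(6+1)^(5−1) = 2 · 2401 = 4802 (Pollak)
Check (2,4,4,3,6) → sorted (2,3,4,4,6): b_i ≤ 1+i ∀i, a PF.

4802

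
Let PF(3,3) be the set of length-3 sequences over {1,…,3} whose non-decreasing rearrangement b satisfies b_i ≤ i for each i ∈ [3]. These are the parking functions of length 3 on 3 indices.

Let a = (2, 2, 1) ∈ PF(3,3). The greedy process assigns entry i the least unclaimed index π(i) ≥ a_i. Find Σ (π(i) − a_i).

Σπ = 6 ({1..3} each once); Σa = 2+2+1 = 5; disp = 6−5 = 1.

1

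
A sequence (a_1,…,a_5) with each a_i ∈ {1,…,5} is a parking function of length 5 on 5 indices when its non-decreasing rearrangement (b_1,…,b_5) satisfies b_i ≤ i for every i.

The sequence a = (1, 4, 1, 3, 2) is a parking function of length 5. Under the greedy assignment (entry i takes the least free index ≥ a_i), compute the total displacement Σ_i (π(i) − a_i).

4

Σπ(i) = 1+…+5 = 15; Σa = 1+4+1+3+2 = 11; disp = 15−11 = 4.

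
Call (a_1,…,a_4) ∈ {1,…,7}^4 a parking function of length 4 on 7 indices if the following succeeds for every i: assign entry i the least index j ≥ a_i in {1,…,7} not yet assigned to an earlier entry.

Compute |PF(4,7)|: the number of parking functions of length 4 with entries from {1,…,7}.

#PF = (8−4)·8^(4−1) = 4·512 = 2048 (Konheim–Weiss)
E.g. (2,7,2,4) → sorted (2,2,4,7): b_i ≤ 3+i ∀i, a PF.

2048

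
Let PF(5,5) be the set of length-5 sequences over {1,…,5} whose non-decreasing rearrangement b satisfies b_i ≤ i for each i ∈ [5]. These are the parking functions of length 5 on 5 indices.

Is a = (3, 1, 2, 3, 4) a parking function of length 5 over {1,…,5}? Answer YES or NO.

YES

Order a: b = (1, 2, 3, 3, 4).
  b_1=1 ≤ 1
  b_2=2 ≤ 2
  b_3=3 ≤ 3
  b_4=3 ≤ 4
  b_5=4 ≤ 5
All bounds hold ⇒ YES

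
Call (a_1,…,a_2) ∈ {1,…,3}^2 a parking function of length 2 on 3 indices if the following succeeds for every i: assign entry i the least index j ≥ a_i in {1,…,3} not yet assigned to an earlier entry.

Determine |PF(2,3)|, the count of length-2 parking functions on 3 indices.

8

#PF = 2·4^1 = 2×4 = 8
E.g. (2,2) → sorted (2,2): b_i ≤ 1+i ∀i, a PF.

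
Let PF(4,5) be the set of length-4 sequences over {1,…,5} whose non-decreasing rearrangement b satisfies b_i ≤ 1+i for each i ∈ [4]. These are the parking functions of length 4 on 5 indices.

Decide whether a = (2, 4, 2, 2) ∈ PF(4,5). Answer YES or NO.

YES

Sorted: b = (2, 2, 2, 4).
  b_1=2 ≤ 2
  b_2=2 ≤ 3
  b_3=2 ≤ 4
  b_4=4 ≤ 5
All bounds hold ⇒ YES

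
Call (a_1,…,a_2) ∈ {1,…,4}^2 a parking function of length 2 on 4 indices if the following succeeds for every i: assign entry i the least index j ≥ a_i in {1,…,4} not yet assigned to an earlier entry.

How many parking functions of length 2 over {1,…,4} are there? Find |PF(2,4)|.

15

Count = (5−2)·5^(2−1) = 3·5 = 15
One tuple (4,2) → sorted (2,4): b_i ≤ 2+i ∀i, a PF.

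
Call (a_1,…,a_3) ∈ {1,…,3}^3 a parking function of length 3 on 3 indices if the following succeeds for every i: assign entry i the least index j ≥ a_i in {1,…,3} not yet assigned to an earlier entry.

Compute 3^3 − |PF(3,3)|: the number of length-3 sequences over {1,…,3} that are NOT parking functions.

11

|PF| = (3−3+1)·(3+1)^(3−1) = 1·16 = 16
E.g. (2,3,3) → sorted (2,3,3): b_1=2>1, not a PF.
So 27 − 16 = 11 fail.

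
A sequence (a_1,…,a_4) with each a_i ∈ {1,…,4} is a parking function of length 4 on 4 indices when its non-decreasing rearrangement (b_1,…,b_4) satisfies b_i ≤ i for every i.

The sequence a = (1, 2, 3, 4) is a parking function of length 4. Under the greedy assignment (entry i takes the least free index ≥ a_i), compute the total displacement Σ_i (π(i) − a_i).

Σπ = 4·5/2 = 10 (π permutes [4]); Σa = 1+2+3+4 = 10; disp = 10−10 = 0.

0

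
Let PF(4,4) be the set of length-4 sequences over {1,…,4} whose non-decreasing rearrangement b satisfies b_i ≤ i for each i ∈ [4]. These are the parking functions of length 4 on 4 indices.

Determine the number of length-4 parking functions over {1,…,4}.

#PF = (4−4+1)·(4+1)^(4−1) = 1×125 = 125 (Konheim–Weiss)
Check (1,3,1,1) → sorted (1,1,1,3): b_i ≤ i ∀i, a PF.

125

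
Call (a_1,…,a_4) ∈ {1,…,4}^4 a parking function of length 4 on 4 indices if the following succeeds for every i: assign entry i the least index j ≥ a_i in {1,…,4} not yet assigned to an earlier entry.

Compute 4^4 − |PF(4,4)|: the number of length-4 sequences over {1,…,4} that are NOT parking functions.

131

Count = (4−4+1)·(4+1)^(4−1) = 1 · 125 = 125
E.g. (2,4,4,3) → sorted (2,3,4,4): b_1=2>1, not a PF.
4^4 − 125 = 256 − 125 = 131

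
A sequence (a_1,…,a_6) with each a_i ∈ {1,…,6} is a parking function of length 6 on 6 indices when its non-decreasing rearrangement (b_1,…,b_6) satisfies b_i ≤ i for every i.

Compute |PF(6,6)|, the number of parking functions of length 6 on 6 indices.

16807

|PF(6,6)| = 1·7^5 = 1·16807 = 16807
E.g. (3,4,2,2,6,1) → sorted (1,2,2,3,4,6): b_i ≤ i ∀i, a PF.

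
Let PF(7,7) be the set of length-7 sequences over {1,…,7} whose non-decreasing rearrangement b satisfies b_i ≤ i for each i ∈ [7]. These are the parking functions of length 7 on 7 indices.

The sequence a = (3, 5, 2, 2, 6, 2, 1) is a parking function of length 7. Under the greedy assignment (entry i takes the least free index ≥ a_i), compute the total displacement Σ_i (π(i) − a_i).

7

Σπ = 7·8/2 = 28 (π permutes [7]); Σa = 3+5+2+2+6+2+1 = 21; disp = 28−21 = 7.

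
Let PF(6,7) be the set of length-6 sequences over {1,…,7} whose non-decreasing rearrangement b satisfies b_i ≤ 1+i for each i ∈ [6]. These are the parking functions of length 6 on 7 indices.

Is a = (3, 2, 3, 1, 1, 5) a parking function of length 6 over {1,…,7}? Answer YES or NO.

YES

Sorted: b = (1, 1, 2, 3, 3, 5).
  b_1=1 ≤ 2
  b_2=1 ≤ 3
  b_3=2 ≤ 4
  b_4=3 ≤ 5
  b_5=3 ≤ 6
  b_6=5 ≤ 7
All bounds hold ⇒ YES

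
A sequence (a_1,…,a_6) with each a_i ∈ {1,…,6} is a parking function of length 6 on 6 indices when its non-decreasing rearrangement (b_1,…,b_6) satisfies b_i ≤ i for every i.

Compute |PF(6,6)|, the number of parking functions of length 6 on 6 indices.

16807

|PF| = (6−6+1)·(6+1)^(6−1) = 1 · 16807 = 16807 [KW]
One tuple (5,1,2,4,6,2) → sorted (1,2,2,4,5,6): b_i ≤ i ∀i, a PF.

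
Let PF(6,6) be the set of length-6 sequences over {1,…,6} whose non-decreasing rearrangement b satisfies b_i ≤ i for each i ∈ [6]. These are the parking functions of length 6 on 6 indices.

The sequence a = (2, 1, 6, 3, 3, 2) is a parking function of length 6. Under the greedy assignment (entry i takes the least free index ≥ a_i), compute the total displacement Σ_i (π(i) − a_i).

Σπ = 6·7/2 = 21 (π permutes [6]); Σa = 2+1+6+3+3+2 = 17; disp = 21−17 = 4.

4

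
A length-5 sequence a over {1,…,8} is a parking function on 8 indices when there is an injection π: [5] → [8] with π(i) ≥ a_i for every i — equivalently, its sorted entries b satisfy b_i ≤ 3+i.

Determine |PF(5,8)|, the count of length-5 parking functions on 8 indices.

26244

#PF = (8−5+1)·(8+1)^(5−1) = 4·6561 = 26244 (Konheim–Weiss)
E.g. (4,1,3,3,1) → sorted (1,1,3,3,4): b_i ≤ 3+i ∀i, a PF.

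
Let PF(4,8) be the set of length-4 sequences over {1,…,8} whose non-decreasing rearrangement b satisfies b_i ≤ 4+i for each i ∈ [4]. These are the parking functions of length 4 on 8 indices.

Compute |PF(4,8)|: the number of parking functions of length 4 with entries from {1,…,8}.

Count = (8−4+1)·(8+1)^(4−1) = 5×729 = 3645
Example (3,3,3,1) → sorted (1,3,3,3): b_i ≤ 4+i ∀i, a PF.

3645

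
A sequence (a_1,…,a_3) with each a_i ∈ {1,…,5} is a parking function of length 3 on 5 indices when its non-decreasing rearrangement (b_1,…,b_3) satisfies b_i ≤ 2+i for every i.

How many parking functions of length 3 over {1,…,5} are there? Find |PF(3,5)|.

#PF = (5−3+1)·(5+1)^(3−1) = 3·36 = 108 (Pollak)
Example (1,3,3) → sorted (1,3,3): b_i ≤ 2+i ∀i, a PF.

108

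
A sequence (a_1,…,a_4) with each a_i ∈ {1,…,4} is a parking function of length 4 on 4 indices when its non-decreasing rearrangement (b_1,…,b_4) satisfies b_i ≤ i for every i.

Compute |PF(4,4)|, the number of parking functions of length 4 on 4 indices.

Count = (4−4+1)·(4+1)^(4−1) = 1·125 = 125 [KW]
Example (1,2,2,3) → sorted (1,2,2,3): b_i ≤ i ∀i, a PF.

125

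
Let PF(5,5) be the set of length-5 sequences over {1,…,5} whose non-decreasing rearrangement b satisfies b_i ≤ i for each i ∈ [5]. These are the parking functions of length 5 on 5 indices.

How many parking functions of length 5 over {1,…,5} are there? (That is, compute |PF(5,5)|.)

1296

Count = (6−5)·6^(5−1) = 1×1296 = 1296
E.g. (3,4,1,1,5) → sorted (1,1,3,4,5): b_i ≤ i ∀i, a PF.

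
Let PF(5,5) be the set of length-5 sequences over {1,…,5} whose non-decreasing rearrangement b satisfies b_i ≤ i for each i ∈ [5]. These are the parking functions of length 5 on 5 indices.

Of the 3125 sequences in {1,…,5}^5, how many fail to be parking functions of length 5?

#PF = (5+1−5)·(5+1)^{5−1} = 1 · 1296 = 1296 (Pollak)
Example (4,5,4,3,5) → sorted (3,4,4,5,5): b_1=3>1, not a PF.
5^5 − 1296 = 3125 − 1296 = 1829

1829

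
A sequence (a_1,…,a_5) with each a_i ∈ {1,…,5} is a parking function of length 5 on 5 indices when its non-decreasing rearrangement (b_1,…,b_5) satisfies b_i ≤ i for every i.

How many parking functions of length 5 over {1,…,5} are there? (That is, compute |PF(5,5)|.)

Count = (5−5+1)·(5+1)^(5−1) = 1·1296 = 1296 [KW]
Example (3,2,1,2,1) → sorted (1,1,2,2,3): b_i ≤ i ∀i, a PF.

1296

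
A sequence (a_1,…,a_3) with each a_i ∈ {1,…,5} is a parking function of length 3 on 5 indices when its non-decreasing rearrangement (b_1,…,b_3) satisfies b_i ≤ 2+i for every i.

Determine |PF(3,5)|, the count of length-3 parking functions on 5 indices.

Count = (5+1−3)·(5+1)^{3−1} = 3·36 = 108 (Konheim–Weiss)
Check (1,3,5) → sorted (1,3,5): b_i ≤ 2+i ∀i, a PF.

108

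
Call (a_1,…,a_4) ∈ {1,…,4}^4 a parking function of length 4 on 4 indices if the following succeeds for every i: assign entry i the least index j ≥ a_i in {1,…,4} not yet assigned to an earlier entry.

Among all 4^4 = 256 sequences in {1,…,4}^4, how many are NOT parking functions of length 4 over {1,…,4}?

131

#PF = 1·5^3 = 1×125 = 125 (Pollak)
Check (4,4,4,4) → sorted (4,4,4,4): b_1=4>1, not a PF.
So 256 − 125 = 131 fail.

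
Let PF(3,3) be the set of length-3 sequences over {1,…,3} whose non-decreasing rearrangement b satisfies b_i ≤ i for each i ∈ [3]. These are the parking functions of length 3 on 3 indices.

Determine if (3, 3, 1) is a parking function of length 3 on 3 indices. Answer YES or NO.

Sorted: b = (1, 3, 3).
  b_1=1 ≤ 1
  b_2=3 > 2
  fails at i=2 ⇒ NO

NO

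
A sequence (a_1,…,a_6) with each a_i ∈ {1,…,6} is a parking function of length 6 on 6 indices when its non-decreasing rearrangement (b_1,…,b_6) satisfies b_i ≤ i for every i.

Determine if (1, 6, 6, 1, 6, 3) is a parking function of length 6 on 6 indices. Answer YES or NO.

NO

Rearranged: b = (1, 1, 3, 6, 6, 6).
  b_1=1 ≤ 1
  b_2=1 ≤ 2
  b_3=3 ≤ 3
  b_4=6 > 4
  fails at i=4 ⇒ NO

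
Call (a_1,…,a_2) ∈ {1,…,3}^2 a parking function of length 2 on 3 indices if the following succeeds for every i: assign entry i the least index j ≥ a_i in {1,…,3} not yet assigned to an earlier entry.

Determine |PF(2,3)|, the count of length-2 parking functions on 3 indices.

|PF(2,3)| = (4−2)·4^(2−1) = 2×4 = 8
Example (1,2) → sorted (1,2): b_i ≤ 1+i ∀i, a PF.

8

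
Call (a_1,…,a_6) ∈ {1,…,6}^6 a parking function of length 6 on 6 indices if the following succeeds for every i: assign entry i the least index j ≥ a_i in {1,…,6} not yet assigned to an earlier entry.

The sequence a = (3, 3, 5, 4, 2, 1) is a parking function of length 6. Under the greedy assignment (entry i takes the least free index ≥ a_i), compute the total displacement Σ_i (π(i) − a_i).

Σπ = 21 ({1..6} each once); Σa = 3+3+5+4+2+1 = 18; disp = 21−18 = 3.

3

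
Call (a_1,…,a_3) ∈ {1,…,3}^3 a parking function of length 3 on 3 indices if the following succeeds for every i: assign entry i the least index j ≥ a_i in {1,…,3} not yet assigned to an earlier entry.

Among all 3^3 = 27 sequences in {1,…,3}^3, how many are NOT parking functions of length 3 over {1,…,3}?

|PF(3,3)| = 1·4^2 = 1 · 16 = 16 [KW]
One tuple (3,3,3) → sorted (3,3,3): b_1=3>1, not a PF.
So 27 − 16 = 11 fail.

11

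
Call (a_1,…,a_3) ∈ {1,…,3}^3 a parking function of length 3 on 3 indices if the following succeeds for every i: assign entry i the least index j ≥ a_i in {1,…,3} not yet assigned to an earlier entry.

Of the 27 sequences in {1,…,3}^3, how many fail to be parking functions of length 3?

Count = (3+1−3)·(3+1)^{3−1} = 1 · 16 = 16 (Konheim–Weiss)
One tuple (2,3,3) → sorted (2,3,3): b_1=2>1, not a PF.
3^3 − 16 = 27 − 16 = 11

11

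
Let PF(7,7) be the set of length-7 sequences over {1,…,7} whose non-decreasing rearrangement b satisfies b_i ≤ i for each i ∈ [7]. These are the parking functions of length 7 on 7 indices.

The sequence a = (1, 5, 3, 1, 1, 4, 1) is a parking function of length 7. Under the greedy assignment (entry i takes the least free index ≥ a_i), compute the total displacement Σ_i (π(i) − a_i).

Σπ(i) = 1+…+7 = 28; Σa = 1+5+3+1+1+4+1 = 16; disp = 28−16 = 12.

12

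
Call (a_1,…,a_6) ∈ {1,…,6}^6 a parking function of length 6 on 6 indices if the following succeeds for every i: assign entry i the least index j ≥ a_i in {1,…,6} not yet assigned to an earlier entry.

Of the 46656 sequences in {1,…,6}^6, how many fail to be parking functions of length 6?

29849

|PF| = (7−6)·7^(6−1) = 1×16807 = 16807 [KW]
Example (6,5,2,2,5,6) → sorted (2,2,5,5,6,6): b_1=2>1, not a PF.
Total 46656; non-PF = 46656−16807 = 29849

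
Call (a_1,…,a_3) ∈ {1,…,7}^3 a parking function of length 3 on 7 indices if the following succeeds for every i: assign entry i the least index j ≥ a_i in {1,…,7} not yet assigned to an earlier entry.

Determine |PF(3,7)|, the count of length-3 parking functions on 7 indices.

320

Count = (7−3+1)·(7+1)^(3−1) = 5×64 = 320
One tuple (3,7,1) → sorted (1,3,7): b_i ≤ 4+i ∀i, a PF.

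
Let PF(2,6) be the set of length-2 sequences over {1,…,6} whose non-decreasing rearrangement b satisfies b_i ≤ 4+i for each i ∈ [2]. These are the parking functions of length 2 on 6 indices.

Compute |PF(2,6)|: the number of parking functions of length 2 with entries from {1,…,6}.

35

|PF| = (6+1−2)·(6+1)^{2−1} = 5·7 = 35 [KW]
E.g. (6,4) → sorted (4,6): b_i ≤ 4+i ∀i, a PF.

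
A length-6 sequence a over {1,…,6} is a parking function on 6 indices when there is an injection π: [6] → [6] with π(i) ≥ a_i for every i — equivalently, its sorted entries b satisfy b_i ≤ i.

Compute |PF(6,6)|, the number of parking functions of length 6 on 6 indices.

16807

|PF(6,6)| = (6+1−6)·(6+1)^{6−1} = 1×16807 = 16807 (Konheim–Weiss)
E.g. (5,3,1,6,1,2) → sorted (1,1,2,3,5,6): b_i ≤ i ∀i, a PF.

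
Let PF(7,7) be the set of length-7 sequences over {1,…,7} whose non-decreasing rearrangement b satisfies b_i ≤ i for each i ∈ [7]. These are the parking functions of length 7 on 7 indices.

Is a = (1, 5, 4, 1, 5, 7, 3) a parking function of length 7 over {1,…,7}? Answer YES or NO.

YES

Order a: b = (1, 1, 3, 4, 5, 5, 7).
  b_1=1 ≤ 1
  b_2=1 ≤ 2
  b_3=3 ≤ 3
  b_4=4 ≤ 4
  b_5=5 ≤ 5
  b_6=5 ≤ 6
  b_7=7 ≤ 7
All bounds hold ⇒ YES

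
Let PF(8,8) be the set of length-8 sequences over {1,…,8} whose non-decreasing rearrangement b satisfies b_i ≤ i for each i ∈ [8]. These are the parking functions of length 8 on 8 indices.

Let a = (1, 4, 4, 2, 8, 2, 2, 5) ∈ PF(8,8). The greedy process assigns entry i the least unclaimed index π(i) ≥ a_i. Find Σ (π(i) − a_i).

8

Σπ = 36 ({1..8} each once); Σa = 1+4+4+2+8+2+2+5 = 28; disp = 36−28 = 8.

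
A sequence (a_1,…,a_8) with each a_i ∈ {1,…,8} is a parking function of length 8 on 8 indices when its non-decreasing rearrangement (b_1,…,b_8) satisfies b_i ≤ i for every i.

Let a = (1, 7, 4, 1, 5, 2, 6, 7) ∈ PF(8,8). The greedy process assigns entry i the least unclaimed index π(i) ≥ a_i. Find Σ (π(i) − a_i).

Σπ(i) = 1+…+8 = 36; Σa = 1+7+4+1+5+2+6+7 = 33; disp = 36−33 = 3.

3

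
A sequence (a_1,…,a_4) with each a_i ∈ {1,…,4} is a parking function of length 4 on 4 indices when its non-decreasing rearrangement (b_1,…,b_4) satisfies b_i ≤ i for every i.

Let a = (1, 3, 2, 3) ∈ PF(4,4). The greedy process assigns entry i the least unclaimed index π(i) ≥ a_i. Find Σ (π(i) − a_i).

1

Σπ(i) = 1+…+4 = 10; Σa = 1+3+2+3 = 9; disp = 10−9 = 1.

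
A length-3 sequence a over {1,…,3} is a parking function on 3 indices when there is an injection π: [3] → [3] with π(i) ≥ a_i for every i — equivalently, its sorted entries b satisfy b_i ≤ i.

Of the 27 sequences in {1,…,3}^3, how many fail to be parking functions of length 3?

11

Count = 1·4^2 = 1·16 = 16 [KW]
Check (2,3,2) → sorted (2,2,3): b_1=2>1, not a PF.
Total 27; non-PF = 27−16 = 11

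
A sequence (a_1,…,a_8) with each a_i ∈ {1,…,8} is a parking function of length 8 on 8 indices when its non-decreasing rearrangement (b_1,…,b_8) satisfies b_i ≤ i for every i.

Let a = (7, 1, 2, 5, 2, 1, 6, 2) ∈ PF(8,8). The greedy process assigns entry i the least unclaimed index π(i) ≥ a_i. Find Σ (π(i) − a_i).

Σπ = 36 ({1..8} each once); Σa = 7+1+2+5+2+1+6+2 = 26; disp = 36−26 = 10.

10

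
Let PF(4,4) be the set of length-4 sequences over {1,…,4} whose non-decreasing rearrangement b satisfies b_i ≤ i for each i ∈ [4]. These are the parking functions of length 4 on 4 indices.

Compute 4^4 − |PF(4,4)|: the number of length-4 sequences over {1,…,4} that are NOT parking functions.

#PF = (5−4)·5^(4−1) = 1 · 125 = 125 [KW]
E.g. (1,4,3,4) → sorted (1,3,4,4): b_2=3>2, not a PF.
Total 256; non-PF = 256−125 = 131

131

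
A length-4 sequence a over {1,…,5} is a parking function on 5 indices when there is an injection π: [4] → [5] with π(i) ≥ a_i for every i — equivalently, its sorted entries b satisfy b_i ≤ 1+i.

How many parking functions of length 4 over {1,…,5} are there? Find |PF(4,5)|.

432

Count = 2·6^3 = 2×216 = 432 (Pollak)
Example (1,4,2,2) → sorted (1,2,2,4): b_i ≤ 1+i ∀i, a PF.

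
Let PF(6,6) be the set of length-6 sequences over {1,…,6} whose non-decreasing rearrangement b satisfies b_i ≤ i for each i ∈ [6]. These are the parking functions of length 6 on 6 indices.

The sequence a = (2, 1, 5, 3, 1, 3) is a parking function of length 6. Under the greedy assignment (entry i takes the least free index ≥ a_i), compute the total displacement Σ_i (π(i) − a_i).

6

Σπ = 21 ({1..6} each once); Σa = 2+1+5+3+1+3 = 15; disp = 21−15 = 6.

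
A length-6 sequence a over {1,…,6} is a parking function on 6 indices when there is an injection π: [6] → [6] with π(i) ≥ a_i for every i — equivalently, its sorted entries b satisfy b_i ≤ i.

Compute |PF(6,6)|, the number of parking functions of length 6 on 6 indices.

|PF| = 1·7^5 = 1 · 16807 = 16807 [KW]
Example (4,1,2,4,3,3) → sorted (1,2,3,3,4,4): b_i ≤ i ∀i, a PF.

16807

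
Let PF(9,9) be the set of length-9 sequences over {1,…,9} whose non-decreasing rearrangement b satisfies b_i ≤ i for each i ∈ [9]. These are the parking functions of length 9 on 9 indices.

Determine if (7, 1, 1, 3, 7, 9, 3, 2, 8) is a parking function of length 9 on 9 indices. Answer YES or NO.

NO

Sorted: b = (1, 1, 2, 3, 3, 7, 7, 8, 9).
  b_1=1 ≤ 1
  b_2=1 ≤ 2
  b_3=2 ≤ 3
  b_4=3 ≤ 4
  b_5=3 ≤ 5
  b_6=7 > 6
  fails at i=6 ⇒ NO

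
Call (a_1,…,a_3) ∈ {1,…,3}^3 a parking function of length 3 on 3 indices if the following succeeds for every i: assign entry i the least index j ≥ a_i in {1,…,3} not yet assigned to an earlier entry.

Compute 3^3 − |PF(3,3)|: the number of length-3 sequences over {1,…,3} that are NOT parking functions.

Count = (3+1−3)·(3+1)^{3−1} = 1 · 16 = 16 [KW]
Check (3,3,2) → sorted (2,3,3): b_1=2>1, not a PF.
Total 27; non-PF = 27−16 = 11

11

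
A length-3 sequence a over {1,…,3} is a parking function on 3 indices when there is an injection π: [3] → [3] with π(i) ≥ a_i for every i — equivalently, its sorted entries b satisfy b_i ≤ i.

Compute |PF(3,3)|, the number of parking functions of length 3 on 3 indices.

Count = 1·4^2 = 1·16 = 16 [KW]
One tuple (2,1,2) → sorted (1,2,2): b_i ≤ i ∀i, a PF.

16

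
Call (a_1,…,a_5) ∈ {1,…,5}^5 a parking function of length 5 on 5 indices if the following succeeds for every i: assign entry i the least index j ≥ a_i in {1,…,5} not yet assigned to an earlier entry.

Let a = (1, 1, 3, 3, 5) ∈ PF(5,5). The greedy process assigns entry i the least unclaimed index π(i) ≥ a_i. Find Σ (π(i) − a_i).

2

Σπ = 15 ({1..5} each once); Σa = 1+1+3+3+5 = 13; disp = 15−13 = 2.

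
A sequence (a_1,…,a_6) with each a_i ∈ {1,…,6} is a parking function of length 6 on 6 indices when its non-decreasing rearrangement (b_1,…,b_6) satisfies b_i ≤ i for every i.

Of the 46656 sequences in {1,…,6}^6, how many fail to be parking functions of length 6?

#PF = (6+1−6)·(6+1)^{6−1} = 1×16807 = 16807 (Konheim–Weiss)
E.g. (5,3,6,6,2,6) → sorted (2,3,5,6,6,6): b_1=2>1, not a PF.
6^6 − 16807 = 46656 − 16807 = 29849

29849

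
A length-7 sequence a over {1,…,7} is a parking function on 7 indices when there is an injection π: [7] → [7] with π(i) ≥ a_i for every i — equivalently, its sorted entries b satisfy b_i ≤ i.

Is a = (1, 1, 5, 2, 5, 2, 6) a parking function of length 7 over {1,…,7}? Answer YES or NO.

YES

Sorted: b = (1, 1, 2, 2, 5, 5, 6).
  b_1=1 ≤ 1
  b_2=1 ≤ 2
  b_3=2 ≤ 3
  b_4=2 ≤ 4
  b_5=5 ≤ 5
  b_6=5 ≤ 6
  b_7=6 ≤ 7
All bounds hold ⇒ YES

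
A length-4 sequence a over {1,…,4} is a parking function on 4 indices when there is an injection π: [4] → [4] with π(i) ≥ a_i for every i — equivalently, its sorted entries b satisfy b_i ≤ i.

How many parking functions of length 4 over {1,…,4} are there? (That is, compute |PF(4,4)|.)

|PF| = (4+1−4)·(4+1)^{4−1} = 1 · 125 = 125 [KW]
E.g. (3,1,1,3) → sorted (1,1,3,3): b_i ≤ i ∀i, a PF.

125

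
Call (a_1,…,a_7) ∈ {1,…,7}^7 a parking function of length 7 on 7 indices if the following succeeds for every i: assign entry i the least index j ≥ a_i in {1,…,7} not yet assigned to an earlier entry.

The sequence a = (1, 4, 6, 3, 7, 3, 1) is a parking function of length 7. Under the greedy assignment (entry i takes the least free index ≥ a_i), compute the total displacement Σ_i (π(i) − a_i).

Σπ = 28 ({1..7} each once); Σa = 1+4+6+3+7+3+1 = 25; disp = 28−25 = 3.

3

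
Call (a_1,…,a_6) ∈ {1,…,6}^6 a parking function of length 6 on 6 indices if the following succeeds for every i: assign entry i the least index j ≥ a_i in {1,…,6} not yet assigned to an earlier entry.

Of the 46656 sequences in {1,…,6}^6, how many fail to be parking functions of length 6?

29849

#PF = (7−6)·7^(6−1) = 1×16807 = 16807 (Pollak)
E.g. (6,4,3,4,6,6) → sorted (3,4,4,6,6,6): b_1=3>1, not a PF.
So 46656 − 16807 = 29849 fail.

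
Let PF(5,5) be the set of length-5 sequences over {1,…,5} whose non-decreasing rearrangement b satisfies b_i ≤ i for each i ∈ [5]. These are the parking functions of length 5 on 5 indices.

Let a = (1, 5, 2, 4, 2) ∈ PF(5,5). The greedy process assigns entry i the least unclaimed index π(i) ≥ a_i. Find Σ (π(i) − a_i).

1

Σπ = 5·6/2 = 15 (π permutes [5]); Σa = 1+5+2+4+2 = 14; disp = 15−14 = 1.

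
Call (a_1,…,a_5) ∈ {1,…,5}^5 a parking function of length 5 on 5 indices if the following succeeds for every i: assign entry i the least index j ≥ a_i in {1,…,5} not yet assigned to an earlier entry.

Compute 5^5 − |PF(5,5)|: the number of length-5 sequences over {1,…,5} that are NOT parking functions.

1829

Count = (6−5)·6^(5−1) = 1·1296 = 1296 (Konheim–Weiss)
Check (5,5,2,5,1) → sorted (1,2,5,5,5): b_3=5>3, not a PF.
5^5 − 1296 = 3125 − 1296 = 1829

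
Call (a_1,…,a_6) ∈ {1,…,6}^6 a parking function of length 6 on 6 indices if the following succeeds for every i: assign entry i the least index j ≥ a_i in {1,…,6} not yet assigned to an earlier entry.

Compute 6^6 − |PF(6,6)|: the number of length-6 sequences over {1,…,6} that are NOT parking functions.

|PF(6,6)| = (7−6)·7^(6−1) = 1·16807 = 16807 [KW]
Check (6,5,6,5,6,2) → sorted (2,5,5,6,6,6): b_1=2>1, not a PF.
6^6 − 16807 = 46656 − 16807 = 29849

29849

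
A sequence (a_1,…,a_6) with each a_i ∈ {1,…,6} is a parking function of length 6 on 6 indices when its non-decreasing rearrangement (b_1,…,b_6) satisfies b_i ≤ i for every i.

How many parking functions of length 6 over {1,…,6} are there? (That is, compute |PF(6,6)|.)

16807

|PF| = (6+1−6)·(6+1)^{6−1} = 1·16807 = 16807
Example (3,1,2,4,3,4) → sorted (1,2,3,3,4,4): b_i ≤ i ∀i, a PF.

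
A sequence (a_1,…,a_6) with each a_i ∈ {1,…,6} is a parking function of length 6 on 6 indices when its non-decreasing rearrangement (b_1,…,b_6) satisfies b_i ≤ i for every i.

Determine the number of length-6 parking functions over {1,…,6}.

16807

Count = 1·7^5 = 1·16807 = 16807 [KW]
Check (3,1,1,4,3,1) → sorted (1,1,1,3,3,4): b_i ≤ i ∀i, a PF.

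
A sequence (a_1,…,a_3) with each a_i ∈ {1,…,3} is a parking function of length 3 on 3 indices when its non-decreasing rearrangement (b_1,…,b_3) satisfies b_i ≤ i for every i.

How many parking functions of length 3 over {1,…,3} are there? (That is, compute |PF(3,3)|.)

16

|PF| = (4−3)·4^(3−1) = 1·16 = 16 (Pollak)
One tuple (1,2,1) → sorted (1,1,2): b_i ≤ i ∀i, a PF.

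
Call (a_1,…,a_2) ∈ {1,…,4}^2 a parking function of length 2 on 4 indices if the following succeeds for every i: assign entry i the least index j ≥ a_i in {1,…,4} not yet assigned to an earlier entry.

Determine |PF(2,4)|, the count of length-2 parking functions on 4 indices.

|PF| = 3·5^1 = 3×5 = 15 [KW]
Check (3,1) → sorted (1,3): b_i ≤ 2+i ∀i, a PF.

15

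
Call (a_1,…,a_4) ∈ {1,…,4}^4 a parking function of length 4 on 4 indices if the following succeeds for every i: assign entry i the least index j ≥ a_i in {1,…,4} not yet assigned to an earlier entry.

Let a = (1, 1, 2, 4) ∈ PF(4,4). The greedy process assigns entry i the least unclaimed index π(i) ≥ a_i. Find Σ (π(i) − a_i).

Σπ = 10 ({1..4} each once); Σa = 1+1+2+4 = 8; disp = 10−8 = 2.

2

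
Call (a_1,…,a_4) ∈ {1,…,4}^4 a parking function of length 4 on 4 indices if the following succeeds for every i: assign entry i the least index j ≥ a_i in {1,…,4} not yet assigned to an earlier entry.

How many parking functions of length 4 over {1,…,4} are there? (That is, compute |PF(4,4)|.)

|PF| = (4+1−4)·(4+1)^{4−1} = 1 · 125 = 125 (Pollak)
One tuple (1,4,3,1) → sorted (1,1,3,4): b_i ≤ i ∀i, a PF.

125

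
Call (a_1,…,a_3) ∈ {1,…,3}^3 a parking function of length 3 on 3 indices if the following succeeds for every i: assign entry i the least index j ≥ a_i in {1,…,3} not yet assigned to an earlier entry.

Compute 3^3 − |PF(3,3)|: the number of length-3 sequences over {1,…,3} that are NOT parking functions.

11

#PF = (3−3+1)·(3+1)^(3−1) = 1 · 16 = 16 (Pollak)
Check (3,3,2) → sorted (2,3,3): b_1=2>1, not a PF.
3^3 − 16 = 27 − 16 = 11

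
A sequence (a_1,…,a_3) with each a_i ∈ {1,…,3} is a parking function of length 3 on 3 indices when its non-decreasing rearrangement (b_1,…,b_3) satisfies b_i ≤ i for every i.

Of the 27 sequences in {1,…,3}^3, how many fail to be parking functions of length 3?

11

#PF = (4−3)·4^(3−1) = 1·16 = 16 [KW]
One tuple (3,3,3) → sorted (3,3,3): b_1=3>1, not a PF.
So 27 − 16 = 11 fail.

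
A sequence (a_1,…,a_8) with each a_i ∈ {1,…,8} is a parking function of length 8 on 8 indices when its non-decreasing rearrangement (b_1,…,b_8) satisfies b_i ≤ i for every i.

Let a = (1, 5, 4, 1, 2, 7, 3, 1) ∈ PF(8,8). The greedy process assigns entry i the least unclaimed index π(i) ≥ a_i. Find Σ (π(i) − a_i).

12

Σπ = 36 ({1..8} each once); Σa = 1+5+4+1+2+7+3+1 = 24; disp = 36−24 = 12.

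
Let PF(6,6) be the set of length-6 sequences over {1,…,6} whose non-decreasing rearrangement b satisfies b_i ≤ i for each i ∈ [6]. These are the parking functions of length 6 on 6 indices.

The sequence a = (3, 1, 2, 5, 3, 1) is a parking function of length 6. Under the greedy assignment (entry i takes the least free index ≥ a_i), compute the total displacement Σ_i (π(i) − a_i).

Σπ = 21 ({1..6} each once); Σa = 3+1+2+5+3+1 = 15; disp = 21−15 = 6.

6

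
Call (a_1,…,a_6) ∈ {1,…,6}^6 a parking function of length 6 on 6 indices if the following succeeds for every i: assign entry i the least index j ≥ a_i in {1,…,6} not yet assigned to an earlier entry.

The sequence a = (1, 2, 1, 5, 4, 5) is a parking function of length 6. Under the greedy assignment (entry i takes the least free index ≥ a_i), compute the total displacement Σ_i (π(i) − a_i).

3

Σπ = 6·7/2 = 21 (π permutes [6]); Σa = 1+2+1+5+4+5 = 18; disp = 21−18 = 3.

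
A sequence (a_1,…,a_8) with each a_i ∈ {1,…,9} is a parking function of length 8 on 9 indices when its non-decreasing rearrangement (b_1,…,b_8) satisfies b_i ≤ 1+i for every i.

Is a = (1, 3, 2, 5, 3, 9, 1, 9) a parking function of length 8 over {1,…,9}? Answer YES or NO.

NO

Sorted: b = (1, 1, 2, 3, 3, 5, 9, 9).
  b_1=1 ≤ 2
  b_2=1 ≤ 3
  b_3=2 ≤ 4
  b_4=3 ≤ 5
  b_5=3 ≤ 6
  b_6=5 ≤ 7
  b_7=9 > 8
  fails at i=7 ⇒ NO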